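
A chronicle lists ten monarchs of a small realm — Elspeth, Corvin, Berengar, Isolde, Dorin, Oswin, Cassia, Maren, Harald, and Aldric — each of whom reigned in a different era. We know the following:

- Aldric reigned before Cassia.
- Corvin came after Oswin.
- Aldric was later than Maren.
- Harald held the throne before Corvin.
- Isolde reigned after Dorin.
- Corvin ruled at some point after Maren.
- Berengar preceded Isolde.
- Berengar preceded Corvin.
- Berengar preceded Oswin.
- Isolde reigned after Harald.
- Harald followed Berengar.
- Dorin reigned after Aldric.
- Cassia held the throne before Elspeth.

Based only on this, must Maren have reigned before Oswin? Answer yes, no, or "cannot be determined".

No chain of stated constraints runs from Maren to Oswin, and none runs from Oswin to Maren either.
So the relative order of Maren and Oswin is not fixed by the given facts.

cannot be determined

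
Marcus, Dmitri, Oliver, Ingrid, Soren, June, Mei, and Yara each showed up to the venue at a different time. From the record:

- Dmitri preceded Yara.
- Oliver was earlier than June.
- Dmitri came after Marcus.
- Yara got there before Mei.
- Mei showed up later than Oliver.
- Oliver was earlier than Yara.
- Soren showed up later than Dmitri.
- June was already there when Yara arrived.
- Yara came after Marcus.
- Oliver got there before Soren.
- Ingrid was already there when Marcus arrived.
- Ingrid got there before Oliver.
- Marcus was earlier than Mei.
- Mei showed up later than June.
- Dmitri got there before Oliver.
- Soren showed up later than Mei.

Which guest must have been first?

Ingrid

Ingrid has a chain of constraints placing them before every other guest, so Ingrid must be first.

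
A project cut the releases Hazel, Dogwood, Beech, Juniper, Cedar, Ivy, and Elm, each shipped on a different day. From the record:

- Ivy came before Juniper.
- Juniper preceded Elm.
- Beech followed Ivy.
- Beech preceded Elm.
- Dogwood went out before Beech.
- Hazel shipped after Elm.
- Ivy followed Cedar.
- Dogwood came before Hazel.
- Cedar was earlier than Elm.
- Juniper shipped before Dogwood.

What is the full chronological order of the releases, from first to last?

The constraints fix every adjacent pair, so only one ordering works:
Cedar → Ivy → Juniper → Dogwood → Beech → Elm → Hazel.

Cedar, Ivy, Juniper, Dogwood, Beech, Elm, Hazel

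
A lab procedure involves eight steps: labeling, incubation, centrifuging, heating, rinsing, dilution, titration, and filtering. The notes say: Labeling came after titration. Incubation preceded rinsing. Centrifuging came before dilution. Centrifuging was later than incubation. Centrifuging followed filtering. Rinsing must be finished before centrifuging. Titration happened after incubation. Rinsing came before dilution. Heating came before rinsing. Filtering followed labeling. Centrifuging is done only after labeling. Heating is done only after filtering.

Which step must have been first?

incubation

Incubation has a chain of constraints placing it before every other step, so incubation must be first.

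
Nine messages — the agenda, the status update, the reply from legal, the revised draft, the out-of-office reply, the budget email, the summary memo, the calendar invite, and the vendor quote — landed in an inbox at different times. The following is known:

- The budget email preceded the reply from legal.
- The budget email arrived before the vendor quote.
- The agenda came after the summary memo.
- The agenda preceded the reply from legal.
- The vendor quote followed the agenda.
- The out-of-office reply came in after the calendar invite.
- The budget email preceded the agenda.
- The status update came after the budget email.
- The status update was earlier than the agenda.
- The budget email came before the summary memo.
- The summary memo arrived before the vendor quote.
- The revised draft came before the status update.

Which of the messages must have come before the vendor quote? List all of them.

the agenda, the budget email, the revised draft, the status update, the summary memo

Directly stated before the vendor quote: the agenda, the budget email, and the summary memo.
The revised draft reaches the vendor quote via the revised draft → the status update → the agenda → the vendor quote.
The status update reaches the vendor quote via the status update → the agenda → the vendor quote.
No chain forces the reply from legal (or any of the others) ahead of the vendor quote.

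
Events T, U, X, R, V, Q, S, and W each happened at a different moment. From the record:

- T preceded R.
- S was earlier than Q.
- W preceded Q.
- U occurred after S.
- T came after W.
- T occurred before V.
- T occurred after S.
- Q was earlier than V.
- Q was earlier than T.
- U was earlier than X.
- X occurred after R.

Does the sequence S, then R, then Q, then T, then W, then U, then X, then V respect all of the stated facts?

no

The constraints require W before Q, but in the proposed sequence Q appears ahead of W. That one violation is enough.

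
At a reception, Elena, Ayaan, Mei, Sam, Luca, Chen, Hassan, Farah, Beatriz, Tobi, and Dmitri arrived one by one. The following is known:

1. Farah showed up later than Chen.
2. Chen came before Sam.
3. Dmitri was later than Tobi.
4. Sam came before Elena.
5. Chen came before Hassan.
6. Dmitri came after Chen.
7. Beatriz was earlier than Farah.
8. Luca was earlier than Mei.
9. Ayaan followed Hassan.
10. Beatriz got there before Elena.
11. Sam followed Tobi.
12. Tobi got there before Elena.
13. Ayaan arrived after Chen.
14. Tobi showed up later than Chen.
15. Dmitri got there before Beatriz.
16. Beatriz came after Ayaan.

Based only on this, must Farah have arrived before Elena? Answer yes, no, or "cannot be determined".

cannot be determined

No chain of stated constraints runs from Farah to Elena, and none runs from Elena to Farah either.
So the relative order of Farah and Elena is not fixed by the given facts.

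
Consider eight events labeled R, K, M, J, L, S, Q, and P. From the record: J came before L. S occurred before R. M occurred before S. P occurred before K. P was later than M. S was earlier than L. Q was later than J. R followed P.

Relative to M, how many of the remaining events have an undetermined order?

2

Forced after M: K, L, P, R, and S.
That leaves J and Q with no forced order relative to M — 2.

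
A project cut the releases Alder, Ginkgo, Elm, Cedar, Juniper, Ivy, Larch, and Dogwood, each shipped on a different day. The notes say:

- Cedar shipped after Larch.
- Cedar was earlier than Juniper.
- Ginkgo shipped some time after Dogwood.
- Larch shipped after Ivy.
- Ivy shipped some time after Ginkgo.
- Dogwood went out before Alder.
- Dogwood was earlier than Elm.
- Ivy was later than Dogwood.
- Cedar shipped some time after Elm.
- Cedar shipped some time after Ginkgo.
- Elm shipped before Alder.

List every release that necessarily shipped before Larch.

Dogwood, Ginkgo, Ivy

Directly stated before Larch: Ivy.
Dogwood reaches Larch via Dogwood → Ivy → Larch.
Ginkgo reaches Larch via Ginkgo → Ivy → Larch.
No chain forces Alder (or any of the others) ahead of Larch.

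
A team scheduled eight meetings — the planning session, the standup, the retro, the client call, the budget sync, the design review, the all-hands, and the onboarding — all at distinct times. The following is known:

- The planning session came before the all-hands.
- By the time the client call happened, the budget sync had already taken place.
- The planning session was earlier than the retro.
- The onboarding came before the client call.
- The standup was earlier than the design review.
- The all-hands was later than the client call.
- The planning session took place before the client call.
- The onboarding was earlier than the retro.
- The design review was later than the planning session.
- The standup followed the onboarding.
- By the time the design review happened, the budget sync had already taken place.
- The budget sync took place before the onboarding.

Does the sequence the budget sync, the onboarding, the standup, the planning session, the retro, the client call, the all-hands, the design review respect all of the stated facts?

Check each stated constraint against the proposed order — e.g. the budget sync is ahead of the client call; the budget sync is ahead of the design review. Every pair is in the required order; nothing is violated.

yes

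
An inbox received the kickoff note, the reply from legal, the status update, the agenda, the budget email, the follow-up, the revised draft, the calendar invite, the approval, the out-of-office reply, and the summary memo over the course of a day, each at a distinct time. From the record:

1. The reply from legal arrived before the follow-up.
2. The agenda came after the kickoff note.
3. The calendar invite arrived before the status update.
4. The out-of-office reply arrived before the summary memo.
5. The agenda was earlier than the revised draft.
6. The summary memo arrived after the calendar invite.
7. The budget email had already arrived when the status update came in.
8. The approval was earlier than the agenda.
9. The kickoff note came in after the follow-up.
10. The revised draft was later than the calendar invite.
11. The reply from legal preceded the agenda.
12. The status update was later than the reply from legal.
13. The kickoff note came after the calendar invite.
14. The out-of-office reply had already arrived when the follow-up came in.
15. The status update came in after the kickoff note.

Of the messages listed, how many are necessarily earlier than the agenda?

6

Directly stated before the agenda: the approval, the kickoff note, and the reply from legal.
The calendar invite reaches the agenda via the calendar invite → the kickoff note → the agenda.
The follow-up reaches the agenda via the follow-up → the kickoff note → the agenda.
The out-of-office reply reaches the agenda via the out-of-office reply → the follow-up → the kickoff note → the agenda.
No chain forces the status update (or any of the others) ahead of the agenda.
That's the approval, the calendar invite, the follow-up, the kickoff note, the out-of-office reply, and the reply from legal — 6 in all.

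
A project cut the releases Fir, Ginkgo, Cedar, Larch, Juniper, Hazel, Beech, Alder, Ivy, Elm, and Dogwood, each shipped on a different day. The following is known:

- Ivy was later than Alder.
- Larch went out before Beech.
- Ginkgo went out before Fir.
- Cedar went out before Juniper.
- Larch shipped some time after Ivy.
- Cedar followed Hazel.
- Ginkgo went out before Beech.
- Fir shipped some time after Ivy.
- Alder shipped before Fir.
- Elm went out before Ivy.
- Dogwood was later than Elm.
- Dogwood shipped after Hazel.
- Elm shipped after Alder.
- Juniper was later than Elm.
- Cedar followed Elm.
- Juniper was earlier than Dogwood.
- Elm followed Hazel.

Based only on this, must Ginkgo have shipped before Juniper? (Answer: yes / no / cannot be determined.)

cannot be determined

No chain of stated constraints runs from Ginkgo to Juniper, and none runs from Juniper to Ginkgo either.
So the relative order of Ginkgo and Juniper is not fixed by the given facts.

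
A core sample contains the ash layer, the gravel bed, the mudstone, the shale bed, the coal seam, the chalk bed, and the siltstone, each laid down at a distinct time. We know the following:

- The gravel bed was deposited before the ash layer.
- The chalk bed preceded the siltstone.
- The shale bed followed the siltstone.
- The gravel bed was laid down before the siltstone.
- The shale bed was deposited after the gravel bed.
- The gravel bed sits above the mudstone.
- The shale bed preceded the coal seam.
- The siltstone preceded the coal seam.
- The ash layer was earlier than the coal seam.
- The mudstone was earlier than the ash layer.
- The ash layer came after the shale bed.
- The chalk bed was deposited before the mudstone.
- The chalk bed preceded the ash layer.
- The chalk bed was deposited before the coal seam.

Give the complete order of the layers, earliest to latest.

The constraints fix every adjacent pair, so only one ordering works:
the chalk bed → the mudstone → the gravel bed → the siltstone → the shale bed → the ash layer → the coal seam.

the chalk bed, the mudstone, the gravel bed, the siltstone, the shale bed, the ash layer, the coal seam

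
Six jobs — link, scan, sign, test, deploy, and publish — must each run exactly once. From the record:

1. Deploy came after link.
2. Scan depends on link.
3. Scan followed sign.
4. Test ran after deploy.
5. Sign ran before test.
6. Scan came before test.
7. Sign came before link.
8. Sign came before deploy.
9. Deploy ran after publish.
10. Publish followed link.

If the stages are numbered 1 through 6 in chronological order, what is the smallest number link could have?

2

Sign must come before link — 1 forced predecessor.
Nothing else is forced ahead of link, so its earliest slot is position 1 + 1 = 2.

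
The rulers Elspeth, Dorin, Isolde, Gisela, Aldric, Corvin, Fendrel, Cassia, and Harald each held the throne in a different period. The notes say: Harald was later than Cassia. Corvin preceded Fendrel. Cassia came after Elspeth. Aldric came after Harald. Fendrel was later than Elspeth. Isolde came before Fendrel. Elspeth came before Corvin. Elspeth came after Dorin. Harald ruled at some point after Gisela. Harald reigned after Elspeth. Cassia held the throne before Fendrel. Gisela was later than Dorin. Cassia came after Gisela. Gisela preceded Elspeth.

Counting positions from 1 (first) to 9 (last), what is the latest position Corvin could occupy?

Corvin must come before Fendrel — 1 ruler forced after them.
Everything else can be placed before Corvin in some valid order, so Corvin can sit as late as position 9 − 1 = 8.

8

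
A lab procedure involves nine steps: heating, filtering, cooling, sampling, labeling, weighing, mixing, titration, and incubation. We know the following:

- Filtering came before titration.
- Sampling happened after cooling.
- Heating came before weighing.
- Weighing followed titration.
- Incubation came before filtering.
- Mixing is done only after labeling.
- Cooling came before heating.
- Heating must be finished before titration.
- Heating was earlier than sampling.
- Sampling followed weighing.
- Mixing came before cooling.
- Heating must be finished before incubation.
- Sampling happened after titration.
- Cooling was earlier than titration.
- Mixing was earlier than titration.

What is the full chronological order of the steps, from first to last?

labeling, mixing, cooling, heating, incubation, filtering, titration, weighing, sampling

The constraints fix every adjacent pair, so only one ordering works:
labeling → mixing → cooling → heating → incubation → filtering → titration → weighing → sampling.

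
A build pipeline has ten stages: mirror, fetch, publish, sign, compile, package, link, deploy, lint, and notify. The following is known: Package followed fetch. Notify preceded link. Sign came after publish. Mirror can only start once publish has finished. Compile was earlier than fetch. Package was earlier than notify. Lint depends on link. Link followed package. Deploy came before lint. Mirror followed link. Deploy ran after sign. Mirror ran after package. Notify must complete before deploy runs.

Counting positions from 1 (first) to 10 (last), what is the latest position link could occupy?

8

Link must come before lint and mirror — 2 stages forced after it.
Everything else can be placed before link in some valid order, so link can sit as late as position 10 − 2 = 8.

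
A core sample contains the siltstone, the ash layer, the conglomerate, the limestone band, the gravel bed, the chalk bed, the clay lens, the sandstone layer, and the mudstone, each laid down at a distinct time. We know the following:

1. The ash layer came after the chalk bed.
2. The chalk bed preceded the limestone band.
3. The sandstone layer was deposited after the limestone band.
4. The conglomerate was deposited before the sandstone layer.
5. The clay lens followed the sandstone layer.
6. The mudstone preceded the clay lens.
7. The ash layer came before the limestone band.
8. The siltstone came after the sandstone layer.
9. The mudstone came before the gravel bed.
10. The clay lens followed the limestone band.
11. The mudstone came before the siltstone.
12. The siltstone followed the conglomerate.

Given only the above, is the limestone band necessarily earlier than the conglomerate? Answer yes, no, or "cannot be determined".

cannot be determined

No chain of stated constraints runs from the limestone band to the conglomerate, and none runs from the conglomerate to the limestone band either.
So the relative order of the limestone band and the conglomerate is not fixed by the given facts.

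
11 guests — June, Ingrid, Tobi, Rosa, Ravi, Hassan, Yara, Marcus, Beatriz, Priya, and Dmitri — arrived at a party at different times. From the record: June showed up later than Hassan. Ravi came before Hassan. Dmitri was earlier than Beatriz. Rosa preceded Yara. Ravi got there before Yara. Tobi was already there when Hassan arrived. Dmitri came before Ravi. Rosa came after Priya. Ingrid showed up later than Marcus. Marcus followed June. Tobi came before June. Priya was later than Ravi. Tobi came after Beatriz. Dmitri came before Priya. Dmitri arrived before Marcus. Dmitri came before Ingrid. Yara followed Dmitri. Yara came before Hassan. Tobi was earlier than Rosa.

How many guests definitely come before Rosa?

5

Directly stated before Rosa: Priya and Tobi.
Beatriz reaches Rosa via Beatriz → Tobi → Rosa.
Dmitri reaches Rosa via Dmitri → Priya → Rosa.
Ravi reaches Rosa via Ravi → Priya → Rosa.
No chain forces Yara (or any of the others) ahead of Rosa.
That's Beatriz, Dmitri, Priya, Ravi, and Tobi — 5 in all.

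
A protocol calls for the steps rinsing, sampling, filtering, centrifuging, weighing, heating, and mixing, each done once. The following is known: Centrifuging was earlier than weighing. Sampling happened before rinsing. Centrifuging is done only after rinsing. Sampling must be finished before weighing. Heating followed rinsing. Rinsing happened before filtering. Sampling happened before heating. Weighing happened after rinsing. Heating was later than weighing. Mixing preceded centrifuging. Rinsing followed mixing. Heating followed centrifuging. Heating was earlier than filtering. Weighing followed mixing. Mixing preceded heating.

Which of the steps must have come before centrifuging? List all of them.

Directly stated before centrifuging: mixing and rinsing.
Sampling reaches centrifuging via sampling → rinsing → centrifuging.
No chain forces filtering (or any of the others) ahead of centrifuging.

mixing, rinsing, sampling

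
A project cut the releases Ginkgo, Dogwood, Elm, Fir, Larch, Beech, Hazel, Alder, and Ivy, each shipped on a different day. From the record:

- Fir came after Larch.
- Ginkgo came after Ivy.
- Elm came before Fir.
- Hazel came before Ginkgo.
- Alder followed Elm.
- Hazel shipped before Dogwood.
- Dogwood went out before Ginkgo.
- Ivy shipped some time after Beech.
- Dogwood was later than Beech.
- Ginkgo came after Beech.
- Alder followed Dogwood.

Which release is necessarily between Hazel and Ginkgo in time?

Dogwood

Tracing the constraints gives Hazel → Dogwood → Ginkgo, so Dogwood sits after Hazel and before Ginkgo.
No other release is forced both after Hazel and before Ginkgo.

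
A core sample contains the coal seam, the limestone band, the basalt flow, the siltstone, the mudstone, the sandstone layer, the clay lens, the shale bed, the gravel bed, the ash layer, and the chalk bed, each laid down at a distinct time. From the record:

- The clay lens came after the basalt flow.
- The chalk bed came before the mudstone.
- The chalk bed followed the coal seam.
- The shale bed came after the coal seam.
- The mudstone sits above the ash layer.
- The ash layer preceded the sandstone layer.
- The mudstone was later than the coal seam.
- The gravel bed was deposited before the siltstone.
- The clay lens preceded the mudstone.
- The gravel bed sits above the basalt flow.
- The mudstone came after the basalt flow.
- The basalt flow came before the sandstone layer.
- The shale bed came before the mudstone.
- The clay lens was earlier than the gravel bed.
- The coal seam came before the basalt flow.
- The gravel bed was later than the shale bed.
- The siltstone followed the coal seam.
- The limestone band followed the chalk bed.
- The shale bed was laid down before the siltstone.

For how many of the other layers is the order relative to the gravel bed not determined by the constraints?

5

Forced before the gravel bed: the basalt flow, the clay lens, the coal seam, and the shale bed; forced after the gravel bed: the siltstone.
That leaves the ash layer, the chalk bed, the limestone band, the mudstone, and the sandstone layer with no forced order relative to the gravel bed — 5.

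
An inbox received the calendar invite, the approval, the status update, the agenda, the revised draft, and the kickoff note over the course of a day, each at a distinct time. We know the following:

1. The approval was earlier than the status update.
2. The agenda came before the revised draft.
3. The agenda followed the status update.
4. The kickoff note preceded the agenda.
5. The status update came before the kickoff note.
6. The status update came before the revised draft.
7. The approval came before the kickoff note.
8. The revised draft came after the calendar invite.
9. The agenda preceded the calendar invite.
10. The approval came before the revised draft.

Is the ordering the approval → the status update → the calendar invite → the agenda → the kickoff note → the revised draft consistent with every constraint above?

The constraints require the kickoff note before the agenda, but in the proposed sequence the agenda appears ahead of the kickoff note. That one violation is enough.

no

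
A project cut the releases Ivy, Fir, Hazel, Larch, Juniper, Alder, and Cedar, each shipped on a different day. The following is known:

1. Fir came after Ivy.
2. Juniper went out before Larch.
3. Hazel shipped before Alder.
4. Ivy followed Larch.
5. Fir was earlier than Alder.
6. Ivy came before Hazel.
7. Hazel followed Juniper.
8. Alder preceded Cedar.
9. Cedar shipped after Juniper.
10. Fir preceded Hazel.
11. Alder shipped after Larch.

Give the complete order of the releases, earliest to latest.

The constraints fix every adjacent pair, so only one ordering works:
Juniper → Larch → Ivy → Fir → Hazel → Alder → Cedar.

Juniper, Larch, Ivy, Fir, Hazel, Alder, Cedar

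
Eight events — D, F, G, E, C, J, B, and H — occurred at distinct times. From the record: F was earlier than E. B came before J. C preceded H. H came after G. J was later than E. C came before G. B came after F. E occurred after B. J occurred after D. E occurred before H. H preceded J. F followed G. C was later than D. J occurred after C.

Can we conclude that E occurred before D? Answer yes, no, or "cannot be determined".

Tracing the constraints gives D → C → G → F → E, so D must come before E.
That means E cannot be before D.

no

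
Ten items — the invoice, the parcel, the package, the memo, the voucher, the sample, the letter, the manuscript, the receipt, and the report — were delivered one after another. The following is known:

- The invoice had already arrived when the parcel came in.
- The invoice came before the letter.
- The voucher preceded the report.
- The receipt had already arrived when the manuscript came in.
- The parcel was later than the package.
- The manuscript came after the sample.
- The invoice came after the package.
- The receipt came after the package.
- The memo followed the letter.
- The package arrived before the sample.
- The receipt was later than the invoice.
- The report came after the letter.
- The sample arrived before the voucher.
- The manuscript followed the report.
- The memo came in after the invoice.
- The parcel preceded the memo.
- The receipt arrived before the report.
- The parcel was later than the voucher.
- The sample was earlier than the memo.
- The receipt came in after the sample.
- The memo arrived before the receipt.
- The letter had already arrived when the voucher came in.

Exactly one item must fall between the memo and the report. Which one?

the receipt

Tracing the constraints gives the memo → the receipt → the report, so the receipt sits after the memo and before the report.
No other item is forced both after the memo and before the report.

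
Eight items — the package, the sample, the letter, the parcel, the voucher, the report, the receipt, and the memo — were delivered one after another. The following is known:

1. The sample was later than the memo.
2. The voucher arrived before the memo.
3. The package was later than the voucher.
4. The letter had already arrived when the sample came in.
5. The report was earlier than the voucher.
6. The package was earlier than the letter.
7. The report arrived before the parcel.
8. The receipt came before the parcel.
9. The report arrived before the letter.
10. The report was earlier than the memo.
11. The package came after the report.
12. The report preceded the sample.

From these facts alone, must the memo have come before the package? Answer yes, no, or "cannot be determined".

No chain of stated constraints runs from the memo to the package, and none runs from the package to the memo either.
So the relative order of the memo and the package is not fixed by the given facts.

cannot be determined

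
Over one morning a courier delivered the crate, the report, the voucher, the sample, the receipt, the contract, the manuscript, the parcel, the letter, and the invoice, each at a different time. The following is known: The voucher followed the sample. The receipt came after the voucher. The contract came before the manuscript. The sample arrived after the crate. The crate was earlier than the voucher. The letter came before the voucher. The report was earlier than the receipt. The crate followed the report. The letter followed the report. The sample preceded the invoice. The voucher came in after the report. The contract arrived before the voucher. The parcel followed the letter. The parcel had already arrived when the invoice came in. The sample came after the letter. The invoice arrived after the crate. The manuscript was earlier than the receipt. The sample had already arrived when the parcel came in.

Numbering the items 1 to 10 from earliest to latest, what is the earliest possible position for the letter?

The report must come before the letter — 1 forced predecessor.
Nothing else is forced ahead of the letter, so its earliest slot is position 1 + 1 = 2.

2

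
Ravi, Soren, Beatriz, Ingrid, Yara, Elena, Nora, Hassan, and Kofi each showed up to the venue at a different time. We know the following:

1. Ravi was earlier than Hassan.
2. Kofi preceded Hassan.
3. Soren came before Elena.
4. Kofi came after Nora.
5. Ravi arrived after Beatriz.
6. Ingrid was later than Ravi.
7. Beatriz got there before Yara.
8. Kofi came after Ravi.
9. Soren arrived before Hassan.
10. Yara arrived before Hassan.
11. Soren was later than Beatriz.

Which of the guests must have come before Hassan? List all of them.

Beatriz, Kofi, Nora, Ravi, Soren, Yara

Directly stated before Hassan: Kofi, Ravi, Soren, and Yara.
Beatriz reaches Hassan via Beatriz → Yara → Hassan.
Nora reaches Hassan via Nora → Kofi → Hassan.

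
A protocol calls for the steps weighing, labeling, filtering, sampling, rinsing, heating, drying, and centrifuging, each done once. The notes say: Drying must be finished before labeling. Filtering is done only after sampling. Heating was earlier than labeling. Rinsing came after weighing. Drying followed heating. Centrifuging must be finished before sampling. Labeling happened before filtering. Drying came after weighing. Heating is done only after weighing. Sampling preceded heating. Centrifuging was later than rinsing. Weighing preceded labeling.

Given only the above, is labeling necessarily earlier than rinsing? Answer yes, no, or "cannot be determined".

no

Tracing the constraints gives rinsing → centrifuging → sampling → heating → labeling, so rinsing must come before labeling.
That means labeling cannot be before rinsing.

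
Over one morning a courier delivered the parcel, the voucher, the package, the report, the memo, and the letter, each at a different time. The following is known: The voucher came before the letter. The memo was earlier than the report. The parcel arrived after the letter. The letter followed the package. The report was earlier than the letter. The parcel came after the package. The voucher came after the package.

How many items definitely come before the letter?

4

Directly stated before the letter: the package, the report, and the voucher.
The memo reaches the letter via the memo → the report → the letter.
No chain forces the parcel ahead of the letter.
That's the memo, the package, the report, and the voucher — 4 in all.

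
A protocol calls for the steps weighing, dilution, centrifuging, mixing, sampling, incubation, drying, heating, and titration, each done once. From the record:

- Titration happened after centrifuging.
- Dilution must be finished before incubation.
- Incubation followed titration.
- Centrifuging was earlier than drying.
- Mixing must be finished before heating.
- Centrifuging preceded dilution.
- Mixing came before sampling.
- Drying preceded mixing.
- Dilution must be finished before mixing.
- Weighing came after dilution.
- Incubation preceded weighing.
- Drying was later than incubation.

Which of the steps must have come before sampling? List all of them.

Directly stated before sampling: mixing.
Centrifuging reaches sampling via centrifuging → drying → mixing → sampling.
Dilution reaches sampling via dilution → mixing → sampling.
Drying reaches sampling via drying → mixing → sampling.
Likewise incubation and titration each reach sampling by chaining the stated constraints.
No chain forces weighing (or any of the others) ahead of sampling.

centrifuging, dilution, drying, incubation, mixing, titration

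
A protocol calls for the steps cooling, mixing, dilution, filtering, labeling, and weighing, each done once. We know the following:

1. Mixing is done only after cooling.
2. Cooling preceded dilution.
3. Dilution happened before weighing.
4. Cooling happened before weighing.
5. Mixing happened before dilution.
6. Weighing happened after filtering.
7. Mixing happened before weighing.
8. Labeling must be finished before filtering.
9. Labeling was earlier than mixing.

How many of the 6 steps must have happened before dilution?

3

Directly stated before dilution: cooling and mixing.
Labeling reaches dilution via labeling → mixing → dilution.
That's cooling, labeling, and mixing — 3 in all.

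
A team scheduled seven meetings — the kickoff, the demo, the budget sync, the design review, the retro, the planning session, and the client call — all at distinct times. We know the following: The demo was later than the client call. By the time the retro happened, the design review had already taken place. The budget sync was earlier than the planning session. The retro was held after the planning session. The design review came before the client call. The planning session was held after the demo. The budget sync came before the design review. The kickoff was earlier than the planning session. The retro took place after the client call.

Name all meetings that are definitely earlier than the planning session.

the budget sync, the client call, the demo, the design review, the kickoff

Directly stated before the planning session: the budget sync, the demo, and the kickoff.
The client call reaches the planning session via the client call → the demo → the planning session.
The design review reaches the planning session via the design review → the client call → the demo → the planning session.
No chain forces the retro ahead of the planning session.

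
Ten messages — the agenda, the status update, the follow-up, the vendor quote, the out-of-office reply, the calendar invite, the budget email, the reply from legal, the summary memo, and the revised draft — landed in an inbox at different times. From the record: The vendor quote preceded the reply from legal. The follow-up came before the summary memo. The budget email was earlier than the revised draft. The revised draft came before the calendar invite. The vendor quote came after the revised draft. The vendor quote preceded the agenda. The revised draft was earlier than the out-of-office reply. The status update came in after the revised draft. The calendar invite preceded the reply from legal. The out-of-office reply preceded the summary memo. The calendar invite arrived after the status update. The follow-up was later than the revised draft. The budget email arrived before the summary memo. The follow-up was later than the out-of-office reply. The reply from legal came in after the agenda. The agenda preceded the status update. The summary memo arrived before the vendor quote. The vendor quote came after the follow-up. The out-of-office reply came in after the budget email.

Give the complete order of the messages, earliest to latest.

The constraints fix every adjacent pair, so only one ordering works:
the budget email → the revised draft → the out-of-office reply → the follow-up → the summary memo → the vendor quote → the agenda → the status update → the calendar invite → the reply from legal.

the budget email, the revised draft, the out-of-office reply, the follow-up, the summary memo, the vendor quote, the agenda, the status update, the calendar invite, the reply from legal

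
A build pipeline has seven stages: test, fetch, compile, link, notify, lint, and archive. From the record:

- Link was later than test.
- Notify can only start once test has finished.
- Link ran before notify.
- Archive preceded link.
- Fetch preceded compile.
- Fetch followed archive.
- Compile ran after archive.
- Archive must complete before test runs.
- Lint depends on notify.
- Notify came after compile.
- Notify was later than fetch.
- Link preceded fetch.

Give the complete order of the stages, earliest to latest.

archive, test, link, fetch, compile, notify, lint

The constraints fix every adjacent pair, so only one ordering works:
archive → test → link → fetch → compile → notify → lint.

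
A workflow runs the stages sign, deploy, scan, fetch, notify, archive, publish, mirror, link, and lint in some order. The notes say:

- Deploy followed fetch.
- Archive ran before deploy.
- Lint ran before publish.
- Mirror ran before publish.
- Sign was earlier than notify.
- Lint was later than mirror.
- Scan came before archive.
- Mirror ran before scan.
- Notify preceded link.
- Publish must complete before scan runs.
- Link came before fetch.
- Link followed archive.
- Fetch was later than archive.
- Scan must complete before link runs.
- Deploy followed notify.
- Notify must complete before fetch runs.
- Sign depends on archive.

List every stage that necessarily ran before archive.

lint, mirror, publish, scan

Directly stated before archive: scan.
Lint reaches archive via lint → publish → scan → archive.
Mirror reaches archive via mirror → scan → archive.
Publish reaches archive via publish → scan → archive.
No chain forces notify (or any of the others) ahead of archive.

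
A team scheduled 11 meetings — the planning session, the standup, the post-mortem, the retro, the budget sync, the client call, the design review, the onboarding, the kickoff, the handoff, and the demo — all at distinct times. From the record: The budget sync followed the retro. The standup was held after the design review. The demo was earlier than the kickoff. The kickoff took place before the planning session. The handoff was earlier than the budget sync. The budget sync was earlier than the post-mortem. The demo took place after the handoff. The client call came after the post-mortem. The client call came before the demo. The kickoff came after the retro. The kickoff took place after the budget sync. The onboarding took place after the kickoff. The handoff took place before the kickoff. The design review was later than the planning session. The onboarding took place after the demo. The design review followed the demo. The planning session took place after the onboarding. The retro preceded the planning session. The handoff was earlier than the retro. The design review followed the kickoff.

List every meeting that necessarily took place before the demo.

the budget sync, the client call, the handoff, the post-mortem, the retro

Directly stated before the demo: the client call and the handoff.
The budget sync reaches the demo via the budget sync → the post-mortem → the client call → the demo.
The post-mortem reaches the demo via the post-mortem → the client call → the demo.
The retro reaches the demo via the retro → the budget sync → the post-mortem → the client call → the demo.
No chain forces the onboarding (or any of the others) ahead of the demo.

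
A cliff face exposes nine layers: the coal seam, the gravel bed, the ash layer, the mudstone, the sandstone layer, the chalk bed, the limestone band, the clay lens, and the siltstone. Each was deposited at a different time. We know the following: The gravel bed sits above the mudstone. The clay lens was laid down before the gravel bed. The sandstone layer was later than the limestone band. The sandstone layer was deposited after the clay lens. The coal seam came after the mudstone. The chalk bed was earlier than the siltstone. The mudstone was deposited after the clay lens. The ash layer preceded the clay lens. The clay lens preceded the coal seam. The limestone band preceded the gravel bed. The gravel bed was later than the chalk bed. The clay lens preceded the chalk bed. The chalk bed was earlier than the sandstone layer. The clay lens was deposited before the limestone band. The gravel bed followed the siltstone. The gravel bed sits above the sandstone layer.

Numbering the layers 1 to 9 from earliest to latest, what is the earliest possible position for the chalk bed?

3

The ash layer and the clay lens must both come before the chalk bed — 2 forced predecessors.
Nothing else is forced ahead of the chalk bed, so its earliest slot is position 2 + 1 = 3.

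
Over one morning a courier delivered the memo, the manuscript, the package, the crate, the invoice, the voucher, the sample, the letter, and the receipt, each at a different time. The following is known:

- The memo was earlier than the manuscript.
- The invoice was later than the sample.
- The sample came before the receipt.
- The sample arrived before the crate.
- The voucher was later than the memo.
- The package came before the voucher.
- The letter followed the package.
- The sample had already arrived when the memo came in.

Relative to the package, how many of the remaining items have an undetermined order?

Forced after the package: the letter and the voucher.
That leaves the crate, the invoice, the manuscript, the memo, the receipt, and the sample with no forced order relative to the package — 6.

6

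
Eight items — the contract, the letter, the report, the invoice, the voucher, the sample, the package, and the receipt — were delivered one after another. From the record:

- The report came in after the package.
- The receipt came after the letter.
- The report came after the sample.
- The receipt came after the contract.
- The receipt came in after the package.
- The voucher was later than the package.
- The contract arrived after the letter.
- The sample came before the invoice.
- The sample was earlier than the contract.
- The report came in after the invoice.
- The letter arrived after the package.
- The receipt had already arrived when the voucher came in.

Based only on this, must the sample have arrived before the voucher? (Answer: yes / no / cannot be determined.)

Chain the constraints: the sample → the contract → the receipt → the voucher. Each link is directly stated, so the sample comes before the voucher.

yes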